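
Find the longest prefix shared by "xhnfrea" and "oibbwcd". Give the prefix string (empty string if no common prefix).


String 1: 'xhnfrea'
String 2: 'oibbwcd'
Compare position by position:
pos 0: 'x' vs 'o' differ -> stop
Longest common prefix: "" (length 0)


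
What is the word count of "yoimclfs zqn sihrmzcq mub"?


Input string: 'yoimclfs zqn sihrmzcq mub'
Operation: split by spaces
Words found: 'yoimclfs', 'zqn', 'sihrmzcq', 'mub'
Word count: 4


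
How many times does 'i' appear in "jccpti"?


Input string: 'jccpti'
Target character: 'i'
Scan each position: s[5]='i'
Matches found at indices: 5
Total: 1


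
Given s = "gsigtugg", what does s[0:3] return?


Input string: 'gsigtugg'
Operation: slice [0:3]
Extract characters: s[0]='g', s[1]='s', s[2]='i'
Result: gsi


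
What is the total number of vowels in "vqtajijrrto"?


Input string: 'vqtajijrrto'
Operation: count vowels (a, e, i, o, u)
Scan: s[0]='v', s[1]='q', s[2]='t', s[3]='a' (vowel), s[4]='j', s[5]='i' (vowel), s[6]='j', s[7]='r', s[8]='r', s[9]='t', s[10]='o' (vowel)
Vowels found: 3
Result: 3


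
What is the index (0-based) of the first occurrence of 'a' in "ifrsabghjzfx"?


Input string: 'ifrsabghjzfx'
Target: 'a'
Scanning left to right: s[0]='i', s[1]='f', s[2]='r', s[3]='s', s[4]='a'
First match at index: 4


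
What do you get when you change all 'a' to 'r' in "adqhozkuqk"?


Input string: 'adqhozkuqk'
Operation: replace 'a' with 'r'
Positions of 'a': 0
After replacement: rdqhozkuqk


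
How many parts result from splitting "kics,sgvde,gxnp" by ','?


Input string: 'kics,sgvde,gxnp'
Delimiter: ','
Split result: 'kics', 'sgvde', 'gxnp'
Number of parts: 3


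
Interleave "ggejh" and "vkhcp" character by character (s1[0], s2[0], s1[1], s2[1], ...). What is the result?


String 1: 'ggejh'
String 2: 'vkhcp'
Operation: alternate characters
Pairs: 'g'+'v', 'g'+'k', 'e'+'h', 'j'+'c', 'h'+'p'
Result: gvgkehjchp


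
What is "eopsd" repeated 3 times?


Input string: 'eopsd'
Operation: repeat 3 times
Concatenation: 'eopsd' + 'eopsd' + 'eopsd'
Result: eopsdeopsdeopsd


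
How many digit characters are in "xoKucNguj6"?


Input string: 'xoKucNguj6'
Operation: count digit characters (0-9)
Scan: 'x', 'o', 'K', 'u', 'c', 'N', 'g', 'u', 'j', '6'(digit)
Digits found: 1
Result: 1


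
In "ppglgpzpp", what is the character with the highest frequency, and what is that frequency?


Input: 'ppglgpzpp'
Operation: tally each character
Counts: 'g':2, 'l':1, 'p':5, 'z':1
Maximum: 'p' appears 5 times


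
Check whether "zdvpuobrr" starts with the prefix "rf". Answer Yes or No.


Input string: 'zdvpuobrr'
Prefix to check: 'rf'
First 2 characters of input: 'zd'
Match: False
Result: No


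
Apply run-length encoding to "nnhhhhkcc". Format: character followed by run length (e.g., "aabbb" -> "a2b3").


Input: 'nnhhhhkcc'
Operation: identify consecutive runs
Runs: 'nn' -> n2, 'hhhh' -> h4, 'k' -> k1, 'cc' -> c2
Encoded: n2h4k1c2


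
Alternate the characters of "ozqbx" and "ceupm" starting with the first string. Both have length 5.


String 1: 'ozqbx'
String 2: 'ceupm'
Operation: alternate characters
Pairs: 'o'+'c', 'z'+'e', 'q'+'u', 'b'+'p', 'x'+'m'
Result: oczequbpxm


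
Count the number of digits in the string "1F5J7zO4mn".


Input string: '1F5J7zO4mn'
Operation: count digit characters (0-9)
Scan: '1'(digit), 'F', '5'(digit), 'J', '7'(digit), 'z', 'O', '4'(digit), 'm', 'n'
Digits found: 4
Result: 4


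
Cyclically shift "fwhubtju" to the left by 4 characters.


Input: 'fwhubtju', shift = 4
Operation: split at index 4 and swap parts
Front part s[0:4] = 'fwhu'
Back part s[4:] = 'btju'
Rotated = back + front = 'btju' + 'fwhu'
Result: btjufwhu


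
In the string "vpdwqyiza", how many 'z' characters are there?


Input string: 'vpdwqyiza'
Target character: 'z'
Scan each position: s[7]='z'
Matches found at indices: 7
Total: 1


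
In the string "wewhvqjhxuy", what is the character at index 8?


Input string: 'wewhvqjhxuy'
Operation: get character at index 8
Index mapping: s[0]='w', s[1]='e', s[2]='w', s[3]='h', s[4]='v', s[5]='q', s[6]='j', s[7]='h', s[8]='x'
Result: 'x'


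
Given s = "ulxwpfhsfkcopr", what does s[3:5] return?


Input string: 'ulxwpfhsfkcopr'
Operation: slice [3:5]
Extract characters: s[3]='w', s[4]='p'
Result: wp


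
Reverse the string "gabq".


Input string: 'gabq'
Operation: reverse character order
Original order: 'g' -> 'a' -> 'b' -> 'q'
Reversed order: 'q' -> 'b' -> 'a' -> 'g'
Result: qbag


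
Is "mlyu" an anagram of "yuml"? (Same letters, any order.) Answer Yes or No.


String 1: 'yuml' -> sorted: 'lmuy'
String 2: 'mlyu' -> sorted: 'lmuy'
Compare sorted forms: 'lmuy' == 'lmuy'
Anagram: Yes


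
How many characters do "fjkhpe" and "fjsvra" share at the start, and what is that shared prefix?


String 1: 'fjkhpe'
String 2: 'fjsvra'
Compare position by position:
pos 0: 'f' vs 'f' match
pos 1: 'j' vs 'j' match
pos 2: 'k' vs 's' differ -> stop
Longest common prefix: "fj" (length 2)


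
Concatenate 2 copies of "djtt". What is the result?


Input string: 'djtt'
Operation: repeat 2 times
Concatenation: 'djtt' + 'djtt'
Result: djttdjtt


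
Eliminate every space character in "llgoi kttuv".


Input string: 'llgoi kttuv'
Operation: remove all spaces
Words: 'llgoi', 'kttuv'
Join without spaces: llgoikttuv


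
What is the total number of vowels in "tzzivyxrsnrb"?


Input string: 'tzzivyxrsnrb'
Operation: count vowels (a, e, i, o, u)
Scan: s[0]='t', s[1]='z', s[2]='z', s[3]='i' (vowel), s[4]='v', s[5]='y', s[6]='x', s[7]='r', s[8]='s', s[9]='n', s[10]='r', s[11]='b'
Vowels found: 1
Result: 1


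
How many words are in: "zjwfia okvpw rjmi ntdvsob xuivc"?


Input string: 'zjwfia okvpw rjmi ntdvsob xuivc'
Operation: split by spaces
Words found: 'zjwfia', 'okvpw', 'rjmi', 'ntdvsob', 'xuivc'
Word count: 5


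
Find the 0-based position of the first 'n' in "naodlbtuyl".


Input string: 'naodlbtuyl'
Target: 'n'
Scanning left to right: s[0]='n'
First match at index: 0


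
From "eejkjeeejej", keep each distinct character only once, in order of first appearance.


Input: 'eejkjeeejej'
Operation: keep first occurrence of each character
Scan: s[0]='e' new -> keep; s[1]='e' seen -> skip; s[2]='j' new -> keep; s[3]='k' new -> keep; s[4]='j' seen -> skip; s[5]='e' seen -> skip; s[6]='e' seen -> skip; s[7]='e' seen -> skip; s[8]='j' seen -> skip; s[9]='e' seen -> skip; s[10]='j' seen -> skip
Result: ejk


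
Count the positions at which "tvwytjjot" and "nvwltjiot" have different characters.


String 1: 'tvwytjjot'
String 2: 'nvwltjiot'
Compare each position: pos 0: 't'!='n', pos 1: 'v'=='v', pos 2: 'w'=='w', pos 3: 'y'!='l', pos 4: 't'=='t', pos 5: 'j'=='j', pos 6: 'j'!='i', pos 7: 'o'=='o', pos 8: 't'=='t'
Differing positions: 3
Hamming distance: 3


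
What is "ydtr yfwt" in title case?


Input string: 'ydtr yfwt'
Operation: capitalize first letter of each word
Word transformations: 'ydtr'->'Ydtr', 'yfwt'->'Yfwt'
Result: Ydtr Yfwt


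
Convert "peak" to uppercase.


Input string: 'peak'
Operation: convert each letter to uppercase
Mapping: 'p'->'P', 'e'->'E', 'a'->'A', 'k'->'K'
Result: PEAK


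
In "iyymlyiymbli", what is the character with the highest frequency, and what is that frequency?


Input: 'iyymlyiymbli'
Operation: tally each character
Counts: 'b':1, 'i':3, 'l':2, 'm':2, 'y':4
Maximum: 'y' appears 4 times


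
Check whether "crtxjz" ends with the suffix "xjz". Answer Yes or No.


Input string: 'crtxjz'
Suffix to check: 'xjz'
Last 3 characters of input: 'xjz'
Match: True
Result: Yes


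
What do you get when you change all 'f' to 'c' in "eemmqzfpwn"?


Input string: 'eemmqzfpwn'
Operation: replace 'f' with 'c'
Positions of 'f': 6
After replacement: eemmqzcpwn


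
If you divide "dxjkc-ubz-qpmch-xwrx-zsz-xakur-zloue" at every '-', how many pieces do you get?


Input string: 'dxjkc-ubz-qpmch-xwrx-zsz-xakur-zloue'
Delimiter: '-'
Split result: 'dxjkc', 'ubz', 'qpmch', 'xwrx', 'zsz', 'xakur', 'zloue'
Number of parts: 7


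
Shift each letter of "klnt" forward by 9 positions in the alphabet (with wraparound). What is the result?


Input: 'klnt', shift = 9
Operation: for each letter, (position + 9) mod 26
Mapping: 'k'(10+9=19)->'t', 'l'(11+9=20)->'u', 'n'(13+9=22)->'w', 't'(19+9=28, 28 mod 26=2)->'c'
Result: tuwc


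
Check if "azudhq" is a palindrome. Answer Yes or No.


Input string: 'azudhq'
Reversed: 'qhduza'
Compare pairs: s[0]='a' vs s[5]='q' (mismatch), s[1]='z' vs s[4]='h' (mismatch), s[2]='u' vs s[3]='d' (mismatch)
Palindrome: No


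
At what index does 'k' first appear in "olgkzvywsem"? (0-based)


Input string: 'olgkzvywsem'
Target: 'k'
Scanning left to right: s[0]='o', s[1]='l', s[2]='g', s[3]='k'
First match at index: 3


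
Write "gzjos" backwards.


Input string: 'gzjos'
Operation: reverse character order
Original order: 'g' -> 'z' -> 'j' -> 'o' -> 's'
Reversed order: 's' -> 'o' -> 'j' -> 'z' -> 'g'
Result: sojzg


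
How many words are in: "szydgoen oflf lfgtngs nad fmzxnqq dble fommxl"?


Input string: 'szydgoen oflf lfgtngs nad fmzxnqq dble fommxl'
Operation: split by spaces
Words found: 'szydgoen', 'oflf', 'lfgtngs', 'nad', 'fmzxnqq', 'dble', 'fommxl'
Word count: 7


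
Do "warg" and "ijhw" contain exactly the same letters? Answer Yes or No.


String 1: 'warg' -> sorted: 'agrw'
String 2: 'ijhw' -> sorted: 'hijw'
Compare sorted forms: 'agrw' != 'hijw'
Anagram: No


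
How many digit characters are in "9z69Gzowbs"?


Input string: '9z69Gzowbs'
Operation: count digit characters (0-9)
Scan: '9'(digit), 'z', '6'(digit), '9'(digit), 'G', 'z', 'o', 'w', 'b', 's'
Digits found: 3
Result: 3


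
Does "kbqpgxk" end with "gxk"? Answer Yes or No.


Input string: 'kbqpgxk'
Suffix to check: 'gxk'
Last 3 characters of input: 'gxk'
Match: True
Result: Yes


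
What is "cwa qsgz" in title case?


Input string: 'cwa qsgz'
Operation: capitalize first letter of each word
Word transformations: 'cwa'->'Cwa', 'qsgz'->'Qsgz'
Result: Cwa Qsgz


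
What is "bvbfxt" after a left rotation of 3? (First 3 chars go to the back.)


Input: 'bvbfxt', shift = 3
Operation: split at index 3 and swap parts
Front part s[0:3] = 'bvb'
Back part s[3:] = 'fxt'
Rotated = back + front = 'fxt' + 'bvb'
Result: fxtbvb


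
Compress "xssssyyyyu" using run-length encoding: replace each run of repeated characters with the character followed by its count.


Input: 'xssssyyyyu'
Operation: identify consecutive runs
Runs: 'x' -> x1, 'ssss' -> s4, 'yyyy' -> y4, 'u' -> u1
Encoded: x1s4y4u1


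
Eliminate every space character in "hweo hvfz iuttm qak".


Input string: 'hweo hvfz iuttm qak'
Operation: remove all spaces
Words: 'hweo', 'hvfz', 'iuttm', 'qak'
Join without spaces: hweohvfziuttmqak


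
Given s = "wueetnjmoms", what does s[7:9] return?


Input string: 'wueetnjmoms'
Operation: slice [7:9]
Extract characters: s[7]='m', s[8]='o'
Result: mo


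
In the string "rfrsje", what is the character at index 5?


Input string: 'rfrsje'
Operation: get character at index 5
Index mapping: s[0]='r', s[1]='f', s[2]='r', s[3]='s', s[4]='j', s[5]='e'
Result: 'e'


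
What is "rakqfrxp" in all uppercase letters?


Input string: 'rakqfrxp'
Operation: convert each letter to uppercase
Mapping: 'r'->'R', 'a'->'A', 'k'->'K', 'q'->'Q', 'f'->'F', 'r'->'R', 'x'->'X', 'p'->'P'
Result: RAKQFRXP


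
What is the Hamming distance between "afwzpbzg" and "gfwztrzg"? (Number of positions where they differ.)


String 1: 'afwzpbzg'
String 2: 'gfwztrzg'
Compare each position: pos 0: 'a'!='g', pos 1: 'f'=='f', pos 2: 'w'=='w', pos 3: 'z'=='z', pos 4: 'p'!='t', pos 5: 'b'!='r', pos 6: 'z'=='z', pos 7: 'g'=='g'
Differing positions: 3
Hamming distance: 3


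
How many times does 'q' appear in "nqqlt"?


Input string: 'nqqlt'
Target character: 'q'
Scan each position: s[1]='q', s[2]='q'
Matches found at indices: 1, 2
Total: 2


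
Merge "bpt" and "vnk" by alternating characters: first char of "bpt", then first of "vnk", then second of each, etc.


String 1: 'bpt'
String 2: 'vnk'
Operation: alternate characters
Pairs: 'b'+'v', 'p'+'n', 't'+'k'
Result: bvpntk


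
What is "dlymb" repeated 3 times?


Input string: 'dlymb'
Operation: repeat 3 times
Concatenation: 'dlymb' + 'dlymb' + 'dlymb'
Result: dlymbdlymbdlymb


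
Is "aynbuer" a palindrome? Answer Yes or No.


Input string: 'aynbuer'
Reversed: 'reubnya'
Compare pairs: s[0]='a' vs s[6]='r' (mismatch), s[1]='y' vs s[5]='e' (mismatch), s[2]='n' vs s[4]='u' (mismatch)
Palindrome: No


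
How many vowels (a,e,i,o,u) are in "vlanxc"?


Input string: 'vlanxc'
Operation: count vowels (a, e, i, o, u)
Scan: s[0]='v', s[1]='l', s[2]='a' (vowel), s[3]='n', s[4]='x', s[5]='c'
Vowels found: 1
Result: 1


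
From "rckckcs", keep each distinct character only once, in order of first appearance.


Input: 'rckckcs'
Operation: keep first occurrence of each character
Scan: s[0]='r' new -> keep; s[1]='c' new -> keep; s[2]='k' new -> keep; s[3]='c' seen -> skip; s[4]='k' seen -> skip; s[5]='c' seen -> skip; s[6]='s' new -> keep
Result: rcks


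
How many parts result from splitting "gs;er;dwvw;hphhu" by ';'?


Input string: 'gs;er;dwvw;hphhu'
Delimiter: ';'
Split result: 'gs', 'er', 'dwvw', 'hphhu'
Number of parts: 4


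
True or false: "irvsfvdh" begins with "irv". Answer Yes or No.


Input string: 'irvsfvdh'
Prefix to check: 'irv'
First 3 characters of input: 'irv'
Match: True
Result: Yes


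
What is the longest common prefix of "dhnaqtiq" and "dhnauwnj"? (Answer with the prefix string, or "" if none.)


String 1: 'dhnaqtiq'
String 2: 'dhnauwnj'
Compare position by position:
pos 0: 'd' vs 'd' match
pos 1: 'h' vs 'h' match
pos 2: 'n' vs 'n' match
pos 3: 'a' vs 'a' match
pos 4: 'q' vs 'u' differ -> stop
Longest common prefix: "dhna" (length 4)


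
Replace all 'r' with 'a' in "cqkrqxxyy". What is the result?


Input string: 'cqkrqxxyy'
Operation: replace 'r' with 'a'
Positions of 'r': 3
After replacement: cqkaqxxyy


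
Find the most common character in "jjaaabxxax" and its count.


Input: 'jjaaabxxax'
Operation: tally each character
Counts: 'a':4, 'b':1, 'j':2, 'x':3
Maximum: 'a' appears 4 times


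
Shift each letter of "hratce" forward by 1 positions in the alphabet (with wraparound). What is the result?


Input: 'hratce', shift = 1
Operation: for each letter, (position + 1) mod 26
Mapping: 'h'(7+1=8)->'i', 'r'(17+1=18)->'s', 'a'(0+1=1)->'b', 't'(19+1=20)->'u', 'c'(2+1=3)->'d', 'e'(4+1=5)->'f'
Result: isbudf


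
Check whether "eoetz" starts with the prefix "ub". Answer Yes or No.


Input string: 'eoetz'
Prefix to check: 'ub'
First 2 characters of input: 'eo'
Match: False
Result: No


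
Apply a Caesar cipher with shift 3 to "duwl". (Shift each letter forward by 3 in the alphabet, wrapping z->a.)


Input: 'duwl', shift = 3
Operation: for each letter, (position + 3) mod 26
Mapping: 'd'(3+3=6)->'g', 'u'(20+3=23)->'x', 'w'(22+3=25)->'z', 'l'(11+3=14)->'o'
Result: gxzo


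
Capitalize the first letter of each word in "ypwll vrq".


Input string: 'ypwll vrq'
Operation: capitalize first letter of each word
Word transformations: 'ypwll'->'Ypwll', 'vrq'->'Vrq'
Result: Ypwll Vrq


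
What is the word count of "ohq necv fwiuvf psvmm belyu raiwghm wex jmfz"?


Input string: 'ohq necv fwiuvf psvmm belyu raiwghm wex jmfz'
Operation: split by spaces
Words found: 'ohq', 'necv', 'fwiuvf', 'psvmm', 'belyu', 'raiwghm', 'wex', 'jmfz'
Word count: 8


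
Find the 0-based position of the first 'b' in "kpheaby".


Input string: 'kpheaby'
Target: 'b'
Scanning left to right: s[0]='k', s[1]='p', s[2]='h', s[3]='e', s[4]='a', s[5]='b'
First match at index: 5


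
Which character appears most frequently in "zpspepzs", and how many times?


Input: 'zpspepzs'
Operation: tally each character
Counts: 'e':1, 'p':3, 's':2, 'z':2
Maximum: 'p' appears 3 times


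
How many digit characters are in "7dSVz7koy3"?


Input string: '7dSVz7koy3'
Operation: count digit characters (0-9)
Scan: '7'(digit), 'd', 'S', 'V', 'z', '7'(digit), 'k', 'o', 'y', '3'(digit)
Digits found: 3
Result: 3


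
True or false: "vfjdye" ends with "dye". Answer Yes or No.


Input string: 'vfjdye'
Suffix to check: 'dye'
Last 3 characters of input: 'dye'
Match: True
Result: Yes


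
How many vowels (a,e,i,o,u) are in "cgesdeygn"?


Input string: 'cgesdeygn'
Operation: count vowels (a, e, i, o, u)
Scan: s[0]='c', s[1]='g', s[2]='e' (vowel), s[3]='s', s[4]='d', s[5]='e' (vowel), s[6]='y', s[7]='g', s[8]='n'
Vowels found: 2
Result: 2


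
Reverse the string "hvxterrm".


Input string: 'hvxterrm'
Operation: reverse character order
Original order: 'h' -> 'v' -> 'x' -> 't' -> 'e' -> 'r' -> 'r' -> 'm'
Reversed order: 'm' -> 'r' -> 'r' -> 'e' -> 't' -> 'x' -> 'v' -> 'h'
Result: mrretxvh


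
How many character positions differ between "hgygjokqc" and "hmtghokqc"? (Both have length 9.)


String 1: 'hgygjokqc'
String 2: 'hmtghokqc'
Compare each position: pos 0: 'h'=='h', pos 1: 'g'!='m', pos 2: 'y'!='t', pos 3: 'g'=='g', pos 4: 'j'!='h', pos 5: 'o'=='o', pos 6: 'k'=='k', pos 7: 'q'=='q', pos 8: 'c'=='c'
Differing positions: 3
Hamming distance: 3


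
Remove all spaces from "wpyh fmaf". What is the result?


Input string: 'wpyh fmaf'
Operation: remove all spaces
Words: 'wpyh', 'fmaf'
Join without spaces: wpyhfmaf


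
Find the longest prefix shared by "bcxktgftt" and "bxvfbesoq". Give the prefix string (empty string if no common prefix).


String 1: 'bcxktgftt'
String 2: 'bxvfbesoq'
Compare position by position:
pos 0: 'b' vs 'b' match
pos 1: 'c' vs 'x' differ -> stop
Longest common prefix: "b" (length 1)


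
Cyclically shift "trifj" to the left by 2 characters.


Input: 'trifj', shift = 2
Operation: split at index 2 and swap parts
Front part s[0:2] = 'tr'
Back part s[2:] = 'ifj'
Rotated = back + front = 'ifj' + 'tr'
Result: ifjtr


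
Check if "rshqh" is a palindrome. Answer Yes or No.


Input string: 'rshqh'
Reversed: 'hqhsr'
Compare pairs: s[0]='r' vs s[4]='h' (mismatch), s[1]='s' vs s[3]='q' (mismatch)
Palindrome: No


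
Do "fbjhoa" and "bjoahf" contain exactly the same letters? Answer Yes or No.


String 1: 'fbjhoa' -> sorted: 'abfhjo'
String 2: 'bjoahf' -> sorted: 'abfhjo'
Compare sorted forms: 'abfhjo' == 'abfhjo'
Anagram: Yes


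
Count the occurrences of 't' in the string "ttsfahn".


Input string: 'ttsfahn'
Target character: 't'
Scan each position: s[0]='t', s[1]='t'
Matches found at indices: 0, 1
Total: 2


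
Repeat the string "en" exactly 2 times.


Input string: 'en'
Operation: repeat 2 times
Concatenation: 'en' + 'en'
Result: enen


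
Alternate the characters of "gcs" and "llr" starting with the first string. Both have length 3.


String 1: 'gcs'
String 2: 'llr'
Operation: alternate characters
Pairs: 'g'+'l', 'c'+'l', 's'+'r'
Result: glclsr


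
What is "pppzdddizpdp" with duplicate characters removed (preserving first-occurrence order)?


Input: 'pppzdddizpdp'
Operation: keep first occurrence of each character
Scan: s[0]='p' new -> keep; s[1]='p' seen -> skip; s[2]='p' seen -> skip; s[3]='z' new -> keep; s[4]='d' new -> keep; s[5]='d' seen -> skip; s[6]='d' seen -> skip; s[7]='i' new -> keep; s[8]='z' seen -> skip; s[9]='p' seen -> skip; s[10]='d' seen -> skip; s[11]='p' seen -> skip
Result: pzdi


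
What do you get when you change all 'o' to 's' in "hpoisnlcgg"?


Input string: 'hpoisnlcgg'
Operation: replace 'o' with 's'
Positions of 'o': 2
After replacement: hpsisnlcgg


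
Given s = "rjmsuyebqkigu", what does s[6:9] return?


Input string: 'rjmsuyebqkigu'
Operation: slice [6:9]
Extract characters: s[6]='e', s[7]='b', s[8]='q'
Result: ebq


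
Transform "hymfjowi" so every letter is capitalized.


Input string: 'hymfjowi'
Operation: convert each letter to uppercase
Mapping: 'h'->'H', 'y'->'Y', 'm'->'M', 'f'->'F', 'j'->'J', 'o'->'O', 'w'->'W', 'i'->'I'
Result: HYMFJOWI


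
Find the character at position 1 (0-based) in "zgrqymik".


Input string: 'zgrqymik'
Operation: get character at index 1
Index mapping: s[0]='z', s[1]='g'
Result: 'g'


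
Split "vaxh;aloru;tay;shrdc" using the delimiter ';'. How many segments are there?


Input string: 'vaxh;aloru;tay;shrdc'
Delimiter: ';'
Split result: 'vaxh', 'aloru', 'tay', 'shrdc'
Number of parts: 4


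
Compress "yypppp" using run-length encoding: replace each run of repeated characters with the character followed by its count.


Input: 'yypppp'
Operation: identify consecutive runs
Runs: 'yy' -> y2, 'pppp' -> p4
Encoded: y2p4


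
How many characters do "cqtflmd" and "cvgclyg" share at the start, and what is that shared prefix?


String 1: 'cqtflmd'
String 2: 'cvgclyg'
Compare position by position:
pos 0: 'c' vs 'c' match
pos 1: 'q' vs 'v' differ -> stop
Longest common prefix: "c" (length 1)


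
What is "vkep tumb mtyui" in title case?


Input string: 'vkep tumb mtyui'
Operation: capitalize first letter of each word
Word transformations: 'vkep'->'Vkep', 'tumb'->'Tumb', 'mtyui'->'Mtyui'
Result: Vkep Tumb Mtyui


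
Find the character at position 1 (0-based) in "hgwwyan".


Input string: 'hgwwyan'
Operation: get character at index 1
Index mapping: s[0]='h', s[1]='g'
Result: 'g'


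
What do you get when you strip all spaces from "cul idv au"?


Input string: 'cul idv au'
Operation: remove all spaces
Words: 'cul', 'idv', 'au'
Join without spaces: culidvau


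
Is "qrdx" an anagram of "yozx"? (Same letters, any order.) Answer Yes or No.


String 1: 'yozx' -> sorted: 'oxyz'
String 2: 'qrdx' -> sorted: 'dqrx'
Compare sorted forms: 'oxyz' != 'dqrx'
Anagram: No


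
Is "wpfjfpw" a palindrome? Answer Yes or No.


Input string: 'wpfjfpw'
Reversed: 'wpfjfpw'
Compare pairs: s[0]='w' vs s[6]='w' (match), s[1]='p' vs s[5]='p' (match), s[2]='f' vs s[4]='f' (match)
Palindrome: Yes


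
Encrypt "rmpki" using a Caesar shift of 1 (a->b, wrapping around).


Input: 'rmpki', shift = 1
Operation: for each letter, (position + 1) mod 26
Mapping: 'r'(17+1=18)->'s', 'm'(12+1=13)->'n', 'p'(15+1=16)->'q', 'k'(10+1=11)->'l', 'i'(8+1=9)->'j'
Result: snqlj


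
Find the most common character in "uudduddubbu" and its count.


Input: 'uudduddubbu'
Operation: tally each character
Counts: 'b':2, 'd':4, 'u':5
Maximum: 'u' appears 5 times


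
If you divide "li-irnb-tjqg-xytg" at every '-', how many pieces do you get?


Input string: 'li-irnb-tjqg-xytg'
Delimiter: '-'
Split result: 'li', 'irnb', 'tjqg', 'xytg'
Number of parts: 4


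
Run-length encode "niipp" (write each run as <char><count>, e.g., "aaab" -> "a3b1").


Input: 'niipp'
Operation: identify consecutive runs
Runs: 'n' -> n1, 'ii' -> i2, 'pp' -> p2
Encoded: n1i2p2


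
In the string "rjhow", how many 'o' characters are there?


Input string: 'rjhow'
Target character: 'o'
Scan each position: s[3]='o'
Matches found at indices: 3
Total: 1


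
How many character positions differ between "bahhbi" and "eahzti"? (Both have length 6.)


String 1: 'bahhbi'
String 2: 'eahzti'
Compare each position: pos 0: 'b'!='e', pos 1: 'a'=='a', pos 2: 'h'=='h', pos 3: 'h'!='z', pos 4: 'b'!='t', pos 5: 'i'=='i'
Differing positions: 3
Hamming distance: 3


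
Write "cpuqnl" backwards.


Input string: 'cpuqnl'
Operation: reverse character order
Original order: 'c' -> 'p' -> 'u' -> 'q' -> 'n' -> 'l'
Reversed order: 'l' -> 'n' -> 'q' -> 'u' -> 'p' -> 'c'
Result: lnqupc


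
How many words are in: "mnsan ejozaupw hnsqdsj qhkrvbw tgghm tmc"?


Input string: 'mnsan ejozaupw hnsqdsj qhkrvbw tgghm tmc'
Operation: split by spaces
Words found: 'mnsan', 'ejozaupw', 'hnsqdsj', 'qhkrvbw', 'tgghm', 'tmc'
Word count: 6


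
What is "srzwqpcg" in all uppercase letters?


Input string: 'srzwqpcg'
Operation: convert each letter to uppercase
Mapping: 's'->'S', 'r'->'R', 'z'->'Z', 'w'->'W', 'q'->'Q', 'p'->'P', 'c'->'C', 'g'->'G'
Result: SRZWQPCG


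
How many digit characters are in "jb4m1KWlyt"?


Input string: 'jb4m1KWlyt'
Operation: count digit characters (0-9)
Scan: 'j', 'b', '4'(digit), 'm', '1'(digit), 'K', 'W', 'l', 'y', 't'
Digits found: 2
Result: 2


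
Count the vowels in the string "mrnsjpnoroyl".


Input string: 'mrnsjpnoroyl'
Operation: count vowels (a, e, i, o, u)
Scan: s[0]='m', s[1]='r', s[2]='n', s[3]='s', s[4]='j', s[5]='p', s[6]='n', s[7]='o' (vowel), s[8]='r', s[9]='o' (vowel), s[10]='y', s[11]='l'
Vowels found: 2
Result: 2


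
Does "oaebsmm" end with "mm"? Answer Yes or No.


Input string: 'oaebsmm'
Suffix to check: 'mm'
Last 2 characters of input: 'mm'
Match: True
Result: Yes


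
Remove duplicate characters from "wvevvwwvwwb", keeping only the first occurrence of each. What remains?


Input: 'wvevvwwvwwb'
Operation: keep first occurrence of each character
Scan: s[0]='w' new -> keep; s[1]='v' new -> keep; s[2]='e' new -> keep; s[3]='v' seen -> skip; s[4]='v' seen -> skip; s[5]='w' seen -> skip; s[6]='w' seen -> skip; s[7]='v' seen -> skip; s[8]='w' seen -> skip; s[9]='w' seen -> skip; s[10]='b' new -> keep
Result: wveb


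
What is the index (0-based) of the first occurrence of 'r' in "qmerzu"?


Input string: 'qmerzu'
Target: 'r'
Scanning left to right: s[0]='q', s[1]='m', s[2]='e', s[3]='r'
First match at index: 3


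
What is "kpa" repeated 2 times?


Input string: 'kpa'
Operation: repeat 2 times
Concatenation: 'kpa' + 'kpa'
Result: kpakpa


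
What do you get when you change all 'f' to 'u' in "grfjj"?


Input string: 'grfjj'
Operation: replace 'f' with 'u'
Positions of 'f': 2
After replacement: grujj


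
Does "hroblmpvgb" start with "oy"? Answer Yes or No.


Input string: 'hroblmpvgb'
Prefix to check: 'oy'
First 2 characters of input: 'hr'
Match: False
Result: No


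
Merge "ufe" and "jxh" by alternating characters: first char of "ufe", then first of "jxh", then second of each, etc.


String 1: 'ufe'
String 2: 'jxh'
Operation: alternate characters
Pairs: 'u'+'j', 'f'+'x', 'e'+'h'
Result: ujfxeh


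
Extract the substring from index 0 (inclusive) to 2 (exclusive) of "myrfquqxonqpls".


Input string: 'myrfquqxonqpls'
Operation: slice [0:2]
Extract characters: s[0]='m', s[1]='y'
Result: my


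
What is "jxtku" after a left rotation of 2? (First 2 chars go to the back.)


Input: 'jxtku', shift = 2
Operation: split at index 2 and swap parts
Front part s[0:2] = 'jx'
Back part s[2:] = 'tku'
Rotated = back + front = 'tku' + 'jx'
Result: tkujx


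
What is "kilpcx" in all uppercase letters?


Input string: 'kilpcx'
Operation: convert each letter to uppercase
Mapping: 'k'->'K', 'i'->'I', 'l'->'L', 'p'->'P', 'c'->'C', 'x'->'X'
Result: KILPCX


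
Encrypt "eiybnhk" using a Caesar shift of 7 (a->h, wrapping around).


Input: 'eiybnhk', shift = 7
Operation: for each letter, (position + 7) mod 26
Mapping: 'e'(4+7=11)->'l', 'i'(8+7=15)->'p', 'y'(24+7=31, 31 mod 26=5)->'f', 'b'(1+7=8)->'i', 'n'(13+7=20)->'u', 'h'(7+7=14)->'o', 'k'(10+7=17)->'r'
Result: lpfiuor


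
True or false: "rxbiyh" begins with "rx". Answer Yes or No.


Input string: 'rxbiyh'
Prefix to check: 'rx'
First 2 characters of input: 'rx'
Match: True
Result: Yes


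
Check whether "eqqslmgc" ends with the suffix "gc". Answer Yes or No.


Input string: 'eqqslmgc'
Suffix to check: 'gc'
Last 2 characters of input: 'gc'
Match: True
Result: Yes


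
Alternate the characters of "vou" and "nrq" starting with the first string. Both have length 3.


String 1: 'vou'
String 2: 'nrq'
Operation: alternate characters
Pairs: 'v'+'n', 'o'+'r', 'u'+'q'
Result: vnoruq


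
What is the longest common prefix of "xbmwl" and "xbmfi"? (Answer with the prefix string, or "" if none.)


String 1: 'xbmwl'
String 2: 'xbmfi'
Compare position by position:
pos 0: 'x' vs 'x' match
pos 1: 'b' vs 'b' match
pos 2: 'm' vs 'm' match
pos 3: 'w' vs 'f' differ -> stop
Longest common prefix: "xbm" (length 3)


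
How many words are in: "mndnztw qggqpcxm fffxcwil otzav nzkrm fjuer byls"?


Input string: 'mndnztw qggqpcxm fffxcwil otzav nzkrm fjuer byls'
Operation: split by spaces
Words found: 'mndnztw', 'qggqpcxm', 'fffxcwil', 'otzav', 'nzkrm', 'fjuer', 'byls'
Word count: 7


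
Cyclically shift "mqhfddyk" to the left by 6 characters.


Input: 'mqhfddyk', shift = 6
Operation: split at index 6 and swap parts
Front part s[0:6] = 'mqhfdd'
Back part s[6:] = 'yk'
Rotated = back + front = 'yk' + 'mqhfdd'
Result: ykmqhfdd


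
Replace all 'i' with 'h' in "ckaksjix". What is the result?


Input string: 'ckaksjix'
Operation: replace 'i' with 'h'
Positions of 'i': 6
After replacement: ckaksjhx


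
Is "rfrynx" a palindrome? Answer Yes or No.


Input string: 'rfrynx'
Reversed: 'xnyrfr'
Compare pairs: s[0]='r' vs s[5]='x' (mismatch), s[1]='f' vs s[4]='n' (mismatch), s[2]='r' vs s[3]='y' (mismatch)
Palindrome: No


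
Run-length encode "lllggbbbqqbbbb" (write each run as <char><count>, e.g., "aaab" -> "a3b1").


Input: 'lllggbbbqqbbbb'
Operation: identify consecutive runs
Runs: 'lll' -> l3, 'gg' -> g2, 'bbb' -> b3, 'qq' -> q2, 'bbbb' -> b4
Encoded: l3g2b3q2b4


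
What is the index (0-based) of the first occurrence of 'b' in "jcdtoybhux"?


Input string: 'jcdtoybhux'
Target: 'b'
Scanning left to right: s[0]='j', s[1]='c', s[2]='d', s[3]='t', s[4]='o', s[5]='y', s[6]='b'
First match at index: 6


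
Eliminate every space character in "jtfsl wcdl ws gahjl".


Input string: 'jtfsl wcdl ws gahjl'
Operation: remove all spaces
Words: 'jtfsl', 'wcdl', 'ws', 'gahjl'
Join without spaces: jtfslwcdlwsgahjl


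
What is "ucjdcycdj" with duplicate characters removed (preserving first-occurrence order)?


Input: 'ucjdcycdj'
Operation: keep first occurrence of each character
Scan: s[0]='u' new -> keep; s[1]='c' new -> keep; s[2]='j' new -> keep; s[3]='d' new -> keep; s[4]='c' seen -> skip; s[5]='y' new -> keep; s[6]='c' seen -> skip; s[7]='d' seen -> skip; s[8]='j' seen -> skip
Result: ucjdy


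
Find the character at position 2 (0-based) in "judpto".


Input string: 'judpto'
Operation: get character at index 2
Index mapping: s[0]='j', s[1]='u', s[2]='d'
Result: 'd'


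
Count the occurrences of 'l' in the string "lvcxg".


Input string: 'lvcxg'
Target character: 'l'
Scan each position: s[0]='l'
Matches found at indices: 0
Total: 1


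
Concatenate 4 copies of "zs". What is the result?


Input string: 'zs'
Operation: repeat 4 times
Concatenation: 'zs' + 'zs' + 'zs' + 'zs'
Result: zszszszs


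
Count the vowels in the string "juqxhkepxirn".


Input string: 'juqxhkepxirn'
Operation: count vowels (a, e, i, o, u)
Scan: s[0]='j', s[1]='u' (vowel), s[2]='q', s[3]='x', s[4]='h', s[5]='k', s[6]='e' (vowel), s[7]='p', s[8]='x', s[9]='i' (vowel), s[10]='r', s[11]='n'
Vowels found: 3
Result: 3


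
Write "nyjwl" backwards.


Input string: 'nyjwl'
Operation: reverse character order
Original order: 'n' -> 'y' -> 'j' -> 'w' -> 'l'
Reversed order: 'l' -> 'w' -> 'j' -> 'y' -> 'n'
Result: lwjyn


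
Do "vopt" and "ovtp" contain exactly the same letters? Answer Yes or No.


String 1: 'vopt' -> sorted: 'optv'
String 2: 'ovtp' -> sorted: 'optv'
Compare sorted forms: 'optv' == 'optv'
Anagram: Yes


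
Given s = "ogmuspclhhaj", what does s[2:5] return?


Input string: 'ogmuspclhhaj'
Operation: slice [2:5]
Extract characters: s[2]='m', s[3]='u', s[4]='s'
Result: mus


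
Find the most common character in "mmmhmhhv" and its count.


Input: 'mmmhmhhv'
Operation: tally each character
Counts: 'h':3, 'm':4, 'v':1
Maximum: 'm' appears 4 times


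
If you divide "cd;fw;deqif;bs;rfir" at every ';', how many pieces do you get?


Input string: 'cd;fw;deqif;bs;rfir'
Delimiter: ';'
Split result: 'cd', 'fw', 'deqif', 'bs', 'rfir'
Number of parts: 5


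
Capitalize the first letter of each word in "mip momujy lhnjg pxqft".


Input string: 'mip momujy lhnjg pxqft'
Operation: capitalize first letter of each word
Word transformations: 'mip'->'Mip', 'momujy'->'Momujy', 'lhnjg'->'Lhnjg', 'pxqft'->'Pxqft'
Result: Mip Momujy Lhnjg Pxqft


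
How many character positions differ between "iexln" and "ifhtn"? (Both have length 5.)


String 1: 'iexln'
String 2: 'ifhtn'
Compare each position: pos 0: 'i'=='i', pos 1: 'e'!='f', pos 2: 'x'!='h', pos 3: 'l'!='t', pos 4: 'n'=='n'
Differing positions: 3
Hamming distance: 3


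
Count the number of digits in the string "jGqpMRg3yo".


Input string: 'jGqpMRg3yo'
Operation: count digit characters (0-9)
Scan: 'j', 'G', 'q', 'p', 'M', 'R', 'g', '3'(digit), 'y', 'o'
Digits found: 1
Result: 1


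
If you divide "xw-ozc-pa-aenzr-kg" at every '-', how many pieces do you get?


Input string: 'xw-ozc-pa-aenzr-kg'
Delimiter: '-'
Split result: 'xw', 'ozc', 'pa', 'aenzr', 'kg'
Number of parts: 5


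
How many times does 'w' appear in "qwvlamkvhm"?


Input string: 'qwvlamkvhm'
Target character: 'w'
Scan each position: s[1]='w'
Matches found at indices: 1
Total: 1


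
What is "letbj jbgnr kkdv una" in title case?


Input string: 'letbj jbgnr kkdv una'
Operation: capitalize first letter of each word
Word transformations: 'letbj'->'Letbj', 'jbgnr'->'Jbgnr', 'kkdv'->'Kkdv', 'una'->'Una'
Result: Letbj Jbgnr Kkdv Una


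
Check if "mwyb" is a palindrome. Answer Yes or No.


Input string: 'mwyb'
Reversed: 'bywm'
Compare pairs: s[0]='m' vs s[3]='b' (mismatch), s[1]='w' vs s[2]='y' (mismatch)
Palindrome: No


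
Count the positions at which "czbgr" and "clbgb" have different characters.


String 1: 'czbgr'
String 2: 'clbgb'
Compare each position: pos 0: 'c'=='c', pos 1: 'z'!='l', pos 2: 'b'=='b', pos 3: 'g'=='g', pos 4: 'r'!='b'
Differing positions: 2
Hamming distance: 2


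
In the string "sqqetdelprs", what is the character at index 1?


Input string: 'sqqetdelprs'
Operation: get character at index 1
Index mapping: s[0]='s', s[1]='q'
Result: 'q'


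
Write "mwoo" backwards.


Input string: 'mwoo'
Operation: reverse character order
Original order: 'm' -> 'w' -> 'o' -> 'o'
Reversed order: 'o' -> 'o' -> 'w' -> 'm'
Result: oowm


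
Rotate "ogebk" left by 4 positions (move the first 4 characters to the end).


Input: 'ogebk', shift = 4
Operation: split at index 4 and swap parts
Front part s[0:4] = 'ogeb'
Back part s[4:] = 'k'
Rotated = back + front = 'k' + 'ogeb'
Result: kogeb


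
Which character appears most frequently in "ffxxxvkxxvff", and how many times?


Input: 'ffxxxvkxxvff'
Operation: tally each character
Counts: 'f':4, 'k':1, 'v':2, 'x':5
Maximum: 'x' appears 5 times


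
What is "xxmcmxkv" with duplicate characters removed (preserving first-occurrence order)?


Input: 'xxmcmxkv'
Operation: keep first occurrence of each character
Scan: s[0]='x' new -> keep; s[1]='x' seen -> skip; s[2]='m' new -> keep; s[3]='c' new -> keep; s[4]='m' seen -> skip; s[5]='x' seen -> skip; s[6]='k' new -> keep; s[7]='v' new -> keep
Result: xmckv


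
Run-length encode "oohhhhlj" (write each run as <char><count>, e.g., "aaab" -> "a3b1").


Input: 'oohhhhlj'
Operation: identify consecutive runs
Runs: 'oo' -> o2, 'hhhh' -> h4, 'l' -> l1, 'j' -> j1
Encoded: o2h4l1j1


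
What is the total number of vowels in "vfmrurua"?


Input string: 'vfmrurua'
Operation: count vowels (a, e, i, o, u)
Scan: s[0]='v', s[1]='f', s[2]='m', s[3]='r', s[4]='u' (vowel), s[5]='r', s[6]='u' (vowel), s[7]='a' (vowel)
Vowels found: 3
Result: 3


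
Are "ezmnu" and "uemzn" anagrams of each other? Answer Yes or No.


String 1: 'ezmnu' -> sorted: 'emnuz'
String 2: 'uemzn' -> sorted: 'emnuz'
Compare sorted forms: 'emnuz' == 'emnuz'
Anagram: Yes


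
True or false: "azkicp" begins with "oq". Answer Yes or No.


Input string: 'azkicp'
Prefix to check: 'oq'
First 2 characters of input: 'az'
Match: False
Result: No


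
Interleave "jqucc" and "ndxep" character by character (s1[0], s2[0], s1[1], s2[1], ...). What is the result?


String 1: 'jqucc'
String 2: 'ndxep'
Operation: alternate characters
Pairs: 'j'+'n', 'q'+'d', 'u'+'x', 'c'+'e', 'c'+'p'
Result: jnqduxcecp


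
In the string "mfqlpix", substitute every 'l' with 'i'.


Input string: 'mfqlpix'
Operation: replace 'l' with 'i'
Positions of 'l': 3
After replacement: mfqipix


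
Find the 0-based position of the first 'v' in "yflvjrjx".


Input string: 'yflvjrjx'
Target: 'v'
Scanning left to right: s[0]='y', s[1]='f', s[2]='l', s[3]='v'
First match at index: 3


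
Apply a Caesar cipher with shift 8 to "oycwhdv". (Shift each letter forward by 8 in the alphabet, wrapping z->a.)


Input: 'oycwhdv', shift = 8
Operation: for each letter, (position + 8) mod 26
Mapping: 'o'(14+8=22)->'w', 'y'(24+8=32, 32 mod 26=6)->'g', 'c'(2+8=10)->'k', 'w'(22+8=30, 30 mod 26=4)->'e', 'h'(7+8=15)->'p', 'd'(3+8=11)->'l', 'v'(21+8=29, 29 mod 26=3)->'d'
Result: wgkepld


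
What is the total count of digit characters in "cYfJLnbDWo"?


Input string: 'cYfJLnbDWo'
Operation: count digit characters (0-9)
Scan: 'c', 'Y', 'f', 'J', 'L', 'n', 'b', 'D', 'W', 'o'
Digits found: 0
Result: 0


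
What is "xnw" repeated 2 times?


Input string: 'xnw'
Operation: repeat 2 times
Concatenation: 'xnw' + 'xnw'
Result: xnwxnw


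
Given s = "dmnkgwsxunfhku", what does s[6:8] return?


Input string: 'dmnkgwsxunfhku'
Operation: slice [6:8]
Extract characters: s[6]='s', s[7]='x'
Result: sx


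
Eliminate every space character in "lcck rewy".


Input string: 'lcck rewy'
Operation: remove all spaces
Words: 'lcck', 'rewy'
Join without spaces: lcckrewy


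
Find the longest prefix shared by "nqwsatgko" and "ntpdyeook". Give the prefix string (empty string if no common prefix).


String 1: 'nqwsatgko'
String 2: 'ntpdyeook'
Compare position by position:
pos 0: 'n' vs 'n' match
pos 1: 'q' vs 't' differ -> stop
Longest common prefix: "n" (length 1)


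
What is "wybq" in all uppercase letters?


Input string: 'wybq'
Operation: convert each letter to uppercase
Mapping: 'w'->'W', 'y'->'Y', 'b'->'B', 'q'->'Q'
Result: WYBQ


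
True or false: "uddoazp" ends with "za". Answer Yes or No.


Input string: 'uddoazp'
Suffix to check: 'za'
Last 2 characters of input: 'zp'
Match: False
Result: No


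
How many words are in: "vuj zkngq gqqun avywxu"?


Input string: 'vuj zkngq gqqun avywxu'
Operation: split by spaces
Words found: 'vuj', 'zkngq', 'gqqun', 'avywxu'
Word count: 4


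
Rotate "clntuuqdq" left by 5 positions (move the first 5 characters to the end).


Input: 'clntuuqdq', shift = 5
Operation: split at index 5 and swap parts
Front part s[0:5] = 'clntu'
Back part s[5:] = 'uqdq'
Rotated = back + front = 'uqdq' + 'clntu'
Result: uqdqclntu


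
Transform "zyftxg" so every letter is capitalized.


Input string: 'zyftxg'
Operation: convert each letter to uppercase
Mapping: 'z'->'Z', 'y'->'Y', 'f'->'F', 't'->'T', 'x'->'X', 'g'->'G'
Result: ZYFTXG


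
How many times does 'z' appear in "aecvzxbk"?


Input string: 'aecvzxbk'
Target character: 'z'
Scan each position: s[4]='z'
Matches found at indices: 4
Total: 1


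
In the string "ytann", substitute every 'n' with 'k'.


Input string: 'ytann'
Operation: replace 'n' with 'k'
Positions of 'n': 3, 4
After replacement: ytakk


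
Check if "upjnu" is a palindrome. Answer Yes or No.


Input string: 'upjnu'
Reversed: 'unjpu'
Compare pairs: s[0]='u' vs s[4]='u' (match), s[1]='p' vs s[3]='n' (mismatch)
Palindrome: No


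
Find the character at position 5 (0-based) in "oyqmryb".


Input string: 'oyqmryb'
Operation: get character at index 5
Index mapping: s[0]='o', s[1]='y', s[2]='q', s[3]='m', s[4]='r', s[5]='y'
Result: 'y'


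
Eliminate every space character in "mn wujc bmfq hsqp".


Input string: 'mn wujc bmfq hsqp'
Operation: remove all spaces
Words: 'mn', 'wujc', 'bmfq', 'hsqp'
Join without spaces: mnwujcbmfqhsqp
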